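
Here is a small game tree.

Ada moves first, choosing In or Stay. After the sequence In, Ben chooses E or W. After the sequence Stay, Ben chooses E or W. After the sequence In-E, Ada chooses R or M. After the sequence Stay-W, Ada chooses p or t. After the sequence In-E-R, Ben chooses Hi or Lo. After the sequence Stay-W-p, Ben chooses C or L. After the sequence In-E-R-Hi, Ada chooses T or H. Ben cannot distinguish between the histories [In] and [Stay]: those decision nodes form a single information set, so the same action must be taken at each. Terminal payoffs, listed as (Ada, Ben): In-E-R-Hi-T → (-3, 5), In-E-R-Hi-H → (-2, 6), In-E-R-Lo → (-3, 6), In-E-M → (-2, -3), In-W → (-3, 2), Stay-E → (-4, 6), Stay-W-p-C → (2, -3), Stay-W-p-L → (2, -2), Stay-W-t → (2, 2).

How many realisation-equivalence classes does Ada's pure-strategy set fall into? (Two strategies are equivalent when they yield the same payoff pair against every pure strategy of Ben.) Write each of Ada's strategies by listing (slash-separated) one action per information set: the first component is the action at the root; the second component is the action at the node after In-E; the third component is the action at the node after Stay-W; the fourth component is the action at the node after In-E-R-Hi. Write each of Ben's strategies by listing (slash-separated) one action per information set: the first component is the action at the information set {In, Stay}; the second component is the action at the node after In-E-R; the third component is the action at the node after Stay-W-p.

Ada has 16 pure strategies: In/R/p/T, In/R/p/H, In/R/t/T, In/R/t/H, In/M/p/T, In/M/p/H, In/M/t/T, In/M/t/H, Stay/R/p/T, Stay/R/p/H, Stay/R/t/T, Stay/R/t/H, Stay/M/p/T, Stay/M/p/H, Stay/M/t/T, Stay/M/t/H. Columns: E/Hi/C, E/Hi/L, E/Lo/C, E/Lo/L, W/Hi/C, W/Hi/L, W/Lo/C, W/Lo/L.
{In/R/p/T, In/R/t/T} → row (-3,5) (-3,5) (-3,6) (-3,6) (-3,2) (-3,2) (-3,2) (-3,2)
{In/R/p/H, In/R/t/H} → row (-2,6) (-2,6) (-3,6) (-3,6) (-3,2) (-3,2) (-3,2) (-3,2)
{In/M/p/T, In/M/p/H, In/M/t/T, In/M/t/H} → row (-2,-3) (-2,-3) (-2,-3) (-2,-3) (-3,2) (-3,2) (-3,2) (-3,2)
{Stay/R/p/T, Stay/R/p/H, Stay/M/p/T, Stay/M/p/H} → row (-4,6) (-4,6) (-4,6) (-4,6) (2,-3) (2,-2) (2,-3) (2,-2)
{Stay/R/t/T, Stay/R/t/H, Stay/M/t/T, Stay/M/t/H} → row (-4,6) (-4,6) (-4,6) (-4,6) (2,2) (2,2) (2,2) (2,2)
That's 5 distinct rows out of 16 strategies.

5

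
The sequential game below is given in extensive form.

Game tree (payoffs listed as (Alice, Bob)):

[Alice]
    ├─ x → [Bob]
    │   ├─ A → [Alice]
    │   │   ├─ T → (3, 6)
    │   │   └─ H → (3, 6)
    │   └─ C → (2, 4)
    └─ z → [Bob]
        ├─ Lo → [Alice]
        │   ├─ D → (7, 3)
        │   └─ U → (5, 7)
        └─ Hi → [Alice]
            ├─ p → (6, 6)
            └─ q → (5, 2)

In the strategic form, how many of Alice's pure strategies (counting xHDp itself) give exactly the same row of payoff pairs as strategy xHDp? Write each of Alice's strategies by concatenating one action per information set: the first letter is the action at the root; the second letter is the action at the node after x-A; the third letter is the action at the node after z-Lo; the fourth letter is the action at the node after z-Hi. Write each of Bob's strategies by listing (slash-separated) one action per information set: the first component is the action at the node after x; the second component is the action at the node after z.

8

Row for xHDp (columns A/Lo, A/Hi, C/Lo, C/Hi): (3,6) (3,6) (2,4) (2,4).
Under xHDp, Alice's choice at the node after z-Lo and at the node after z-Hi can never be reached regardless of what Bob does, so varying those choices leaves every outcome unchanged.
Holding the reachable choices fixed and varying the unreachable ones freely already gives 2 × 2 = 4 equivalent strategies.
Checking the remaining rows, xTDp, xTDq, xTUp, xTUq also happen to give the same payoffs in every column, bringing the total to 8: xTDp, xTDq, xTUp, xTUq, xHDp, xHDq, xHUp, xHUq.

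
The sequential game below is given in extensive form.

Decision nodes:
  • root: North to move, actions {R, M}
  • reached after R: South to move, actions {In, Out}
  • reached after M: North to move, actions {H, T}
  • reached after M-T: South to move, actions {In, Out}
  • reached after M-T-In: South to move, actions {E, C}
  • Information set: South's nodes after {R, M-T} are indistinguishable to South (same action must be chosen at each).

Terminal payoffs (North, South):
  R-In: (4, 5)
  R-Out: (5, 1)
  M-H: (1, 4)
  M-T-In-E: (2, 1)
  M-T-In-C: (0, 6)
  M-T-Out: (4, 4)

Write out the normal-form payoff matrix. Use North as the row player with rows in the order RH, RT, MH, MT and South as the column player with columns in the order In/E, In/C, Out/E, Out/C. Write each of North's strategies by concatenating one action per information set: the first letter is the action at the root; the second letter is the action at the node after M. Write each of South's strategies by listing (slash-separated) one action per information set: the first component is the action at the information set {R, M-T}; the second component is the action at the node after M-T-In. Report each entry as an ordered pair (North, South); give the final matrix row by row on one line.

RH: (4,5) (4,5) (5,1) (5,1) | RT: (4,5) (4,5) (5,1) (5,1) | MH: (1,4) (1,4) (1,4) (1,4) | MT: (2,1) (0,6) (4,4) (4,4)

         In/E     In/C    Out/E    Out/C
  RH    (4,5)    (4,5)    (5,1)    (5,1)
  RT    (4,5)    (4,5)    (5,1)    (5,1)
  MH    (1,4)    (1,4)    (1,4)    (1,4)
  MT    (2,1)    (0,6)    (4,4)    (4,4)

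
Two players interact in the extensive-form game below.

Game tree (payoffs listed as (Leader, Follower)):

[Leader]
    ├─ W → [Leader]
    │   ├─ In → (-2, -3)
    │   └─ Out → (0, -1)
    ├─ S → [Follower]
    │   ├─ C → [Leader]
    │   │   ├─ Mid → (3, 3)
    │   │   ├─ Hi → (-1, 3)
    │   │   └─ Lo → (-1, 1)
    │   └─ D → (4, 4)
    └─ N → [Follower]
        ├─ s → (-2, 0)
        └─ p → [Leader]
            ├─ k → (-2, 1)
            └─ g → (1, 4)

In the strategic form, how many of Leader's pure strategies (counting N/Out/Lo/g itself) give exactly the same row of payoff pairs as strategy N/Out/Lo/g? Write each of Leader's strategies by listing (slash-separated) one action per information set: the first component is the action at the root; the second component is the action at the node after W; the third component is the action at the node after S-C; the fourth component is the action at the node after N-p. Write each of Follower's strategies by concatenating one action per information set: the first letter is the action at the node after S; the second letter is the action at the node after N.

6

Row for N/Out/Lo/g (columns Cs, Cp, Ds, Dp): (-2,0) (1,4) (-2,0) (1,4).
Under N/Out/Lo/g, Leader's choice at the node after W and at the node after S-C can never be reached regardless of what Follower does, so varying those choices leaves every outcome unchanged.
Holding the reachable choices fixed and varying the unreachable ones freely already gives 2 × 3 = 6 equivalent strategies.
No other strategy reproduces this row, so those 6 are the full class: N/In/Mid/g, N/In/Hi/g, N/In/Lo/g, N/Out/Mid/g, N/Out/Hi/g, N/Out/Lo/g.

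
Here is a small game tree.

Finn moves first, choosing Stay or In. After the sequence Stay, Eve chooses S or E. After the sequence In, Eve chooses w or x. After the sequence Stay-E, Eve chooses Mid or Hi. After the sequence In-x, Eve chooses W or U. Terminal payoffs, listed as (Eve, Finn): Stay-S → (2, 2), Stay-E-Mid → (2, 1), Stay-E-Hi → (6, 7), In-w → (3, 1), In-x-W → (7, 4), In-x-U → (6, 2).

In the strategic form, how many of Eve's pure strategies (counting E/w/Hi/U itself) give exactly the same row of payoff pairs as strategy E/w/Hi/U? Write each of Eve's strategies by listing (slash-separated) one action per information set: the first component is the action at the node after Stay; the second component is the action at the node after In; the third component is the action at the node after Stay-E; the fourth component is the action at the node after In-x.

2

Row for E/w/Hi/U (columns Stay, In): (6,7) (3,1).
Under E/w/Hi/U, Eve's choice at the node after In-x can never be reached regardless of what Finn does, so varying those choices leaves every outcome unchanged.
Holding the reachable choices fixed and varying the unreachable one freely already gives 2 equivalent strategies.
No other strategy reproduces this row, so those 2 are the full class: E/w/Hi/W, E/w/Hi/U.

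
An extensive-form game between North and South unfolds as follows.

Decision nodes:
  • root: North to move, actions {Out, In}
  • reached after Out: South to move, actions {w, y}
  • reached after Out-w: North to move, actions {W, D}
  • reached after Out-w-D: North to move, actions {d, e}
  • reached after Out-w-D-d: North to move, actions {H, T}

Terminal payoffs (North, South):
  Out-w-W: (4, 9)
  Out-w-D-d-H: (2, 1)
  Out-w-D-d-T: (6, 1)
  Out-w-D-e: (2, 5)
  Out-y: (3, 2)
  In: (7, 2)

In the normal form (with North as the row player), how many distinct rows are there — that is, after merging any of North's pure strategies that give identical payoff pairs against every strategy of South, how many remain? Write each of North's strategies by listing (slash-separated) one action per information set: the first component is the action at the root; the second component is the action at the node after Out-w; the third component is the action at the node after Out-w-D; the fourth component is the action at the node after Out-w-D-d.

5

North has 16 pure strategies: Out/W/d/H, Out/W/d/T, Out/W/e/H, Out/W/e/T, Out/D/d/H, Out/D/d/T, Out/D/e/H, Out/D/e/T, In/W/d/H, In/W/d/T, In/W/e/H, In/W/e/T, In/D/d/H, In/D/d/T, In/D/e/H, In/D/e/T. Columns: w, y.
{Out/W/d/H, Out/W/d/T, Out/W/e/H, Out/W/e/T} → row (4,9) (3,2)
{Out/D/d/H} → row (2,1) (3,2)
{Out/D/d/T} → row (6,1) (3,2)
{Out/D/e/H, Out/D/e/T} → row (2,5) (3,2)
{In/W/d/H, In/W/d/T, In/W/e/H, In/W/e/T, In/D/d/H, In/D/d/T, In/D/e/H, In/D/e/T} → row (7,2) (7,2)
That's 5 distinct rows out of 16 strategies.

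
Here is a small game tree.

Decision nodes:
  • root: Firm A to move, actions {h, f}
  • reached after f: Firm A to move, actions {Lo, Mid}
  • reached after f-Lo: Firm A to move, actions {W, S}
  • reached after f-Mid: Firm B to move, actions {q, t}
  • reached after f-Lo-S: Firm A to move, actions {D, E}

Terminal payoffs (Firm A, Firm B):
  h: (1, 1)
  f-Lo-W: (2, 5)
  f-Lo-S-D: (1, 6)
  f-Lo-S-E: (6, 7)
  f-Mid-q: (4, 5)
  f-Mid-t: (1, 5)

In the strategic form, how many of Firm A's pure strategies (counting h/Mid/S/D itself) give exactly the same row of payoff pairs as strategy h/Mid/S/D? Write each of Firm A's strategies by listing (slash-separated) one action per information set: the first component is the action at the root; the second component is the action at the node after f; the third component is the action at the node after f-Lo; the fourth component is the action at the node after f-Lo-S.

8

Row for h/Mid/S/D (columns q, t): (1,1) (1,1).
Under h/Mid/S/D, Firm A's choice at the node after f and at the node after f-Lo and at the node after f-Lo-S can never be reached regardless of what Firm B does, so varying those choices leaves every outcome unchanged.
Holding the reachable choices fixed and varying the unreachable ones freely already gives 2 × 2 × 2 = 8 equivalent strategies.
No other strategy reproduces this row, so those 8 are the full class: h/Lo/W/D, h/Lo/W/E, h/Lo/S/D, h/Lo/S/E, h/Mid/W/D, h/Mid/W/E, h/Mid/S/D, h/Mid/S/E.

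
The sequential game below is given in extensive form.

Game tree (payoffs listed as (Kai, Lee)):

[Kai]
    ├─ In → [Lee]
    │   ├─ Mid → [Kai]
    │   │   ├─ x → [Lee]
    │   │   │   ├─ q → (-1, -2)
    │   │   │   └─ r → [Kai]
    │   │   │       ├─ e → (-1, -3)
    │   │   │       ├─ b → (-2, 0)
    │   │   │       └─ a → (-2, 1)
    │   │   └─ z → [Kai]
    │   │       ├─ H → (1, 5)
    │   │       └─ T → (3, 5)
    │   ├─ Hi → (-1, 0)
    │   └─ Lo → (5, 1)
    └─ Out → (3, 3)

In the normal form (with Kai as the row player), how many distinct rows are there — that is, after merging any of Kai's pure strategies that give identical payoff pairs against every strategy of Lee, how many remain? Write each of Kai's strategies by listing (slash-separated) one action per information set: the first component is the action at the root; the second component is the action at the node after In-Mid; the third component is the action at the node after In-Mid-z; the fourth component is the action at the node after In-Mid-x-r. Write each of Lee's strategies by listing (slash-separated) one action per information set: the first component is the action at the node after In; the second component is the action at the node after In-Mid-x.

Kai has 24 pure strategies: In/x/H/e, In/x/H/b, In/x/H/a, In/x/T/e, In/x/T/b, In/x/T/a, In/z/H/e, In/z/H/b, In/z/H/a, In/z/T/e, In/z/T/b, In/z/T/a, Out/x/H/e, Out/x/H/b, Out/x/H/a, Out/x/T/e, Out/x/T/b, Out/x/T/a, Out/z/H/e, Out/z/H/b, Out/z/H/a, Out/z/T/e, Out/z/T/b, Out/z/T/a. Columns: Mid/q, Mid/r, Hi/q, Hi/r, Lo/q, Lo/r.
{In/x/H/e, In/x/T/e} → row (-1,-2) (-1,-3) (-1,0) (-1,0) (5,1) (5,1)
{In/x/H/b, In/x/T/b} → row (-1,-2) (-2,0) (-1,0) (-1,0) (5,1) (5,1)
{In/x/H/a, In/x/T/a} → row (-1,-2) (-2,1) (-1,0) (-1,0) (5,1) (5,1)
{In/z/H/e, In/z/H/b, In/z/H/a} → row (1,5) (1,5) (-1,0) (-1,0) (5,1) (5,1)
{In/z/T/e, In/z/T/b, In/z/T/a} → row (3,5) (3,5) (-1,0) (-1,0) (5,1) (5,1)
{Out/x/H/e, Out/x/H/b, Out/x/H/a, Out/x/T/e, Out/x/T/b, Out/x/T/a, Out/z/H/e, Out/z/H/b, Out/z/H/a, Out/z/T/e, Out/z/T/b, Out/z/T/a} → row (3,3) (3,3) (3,3) (3,3) (3,3) (3,3)
That's 6 distinct rows out of 24 strategies.

6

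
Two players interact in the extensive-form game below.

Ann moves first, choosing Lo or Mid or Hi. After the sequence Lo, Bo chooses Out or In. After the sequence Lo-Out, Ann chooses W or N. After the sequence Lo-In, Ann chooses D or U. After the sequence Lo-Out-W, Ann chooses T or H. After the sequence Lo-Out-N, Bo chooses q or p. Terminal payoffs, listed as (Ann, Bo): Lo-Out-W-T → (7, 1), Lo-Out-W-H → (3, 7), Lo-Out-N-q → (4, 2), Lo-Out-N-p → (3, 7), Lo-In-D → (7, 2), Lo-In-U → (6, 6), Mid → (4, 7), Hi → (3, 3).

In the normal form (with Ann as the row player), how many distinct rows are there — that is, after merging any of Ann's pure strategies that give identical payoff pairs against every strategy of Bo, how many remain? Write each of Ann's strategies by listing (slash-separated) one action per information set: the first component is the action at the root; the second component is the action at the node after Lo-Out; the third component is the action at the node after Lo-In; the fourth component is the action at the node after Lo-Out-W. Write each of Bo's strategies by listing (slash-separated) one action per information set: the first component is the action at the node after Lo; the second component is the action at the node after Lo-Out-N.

8

Ann has 24 pure strategies: Lo/W/D/T, Lo/W/D/H, Lo/W/U/T, Lo/W/U/H, Lo/N/D/T, Lo/N/D/H, Lo/N/U/T, Lo/N/U/H, Mid/W/D/T, Mid/W/D/H, Mid/W/U/T, Mid/W/U/H, Mid/N/D/T, Mid/N/D/H, Mid/N/U/T, Mid/N/U/H, Hi/W/D/T, Hi/W/D/H, Hi/W/U/T, Hi/W/U/H, Hi/N/D/T, Hi/N/D/H, Hi/N/U/T, Hi/N/U/H. Columns: Out/q, Out/p, In/q, In/p.
{Lo/W/D/T} → row (7,1) (7,1) (7,2) (7,2)
{Lo/W/D/H} → row (3,7) (3,7) (7,2) (7,2)
{Lo/W/U/T} → row (7,1) (7,1) (6,6) (6,6)
{Lo/W/U/H} → row (3,7) (3,7) (6,6) (6,6)
{Lo/N/D/T, Lo/N/D/H} → row (4,2) (3,7) (7,2) (7,2)
{Lo/N/U/T, Lo/N/U/H} → row (4,2) (3,7) (6,6) (6,6)
{Mid/W/D/T, Mid/W/D/H, Mid/W/U/T, Mid/W/U/H, Mid/N/D/T, Mid/N/D/H, Mid/N/U/T, Mid/N/U/H} → row (4,7) (4,7) (4,7) (4,7)
{Hi/W/D/T, Hi/W/D/H, Hi/W/U/T, Hi/W/U/H, Hi/N/D/T, Hi/N/D/H, Hi/N/U/T, Hi/N/U/H} → row (3,3) (3,3) (3,3) (3,3)
That's 8 distinct rows out of 24 strategies.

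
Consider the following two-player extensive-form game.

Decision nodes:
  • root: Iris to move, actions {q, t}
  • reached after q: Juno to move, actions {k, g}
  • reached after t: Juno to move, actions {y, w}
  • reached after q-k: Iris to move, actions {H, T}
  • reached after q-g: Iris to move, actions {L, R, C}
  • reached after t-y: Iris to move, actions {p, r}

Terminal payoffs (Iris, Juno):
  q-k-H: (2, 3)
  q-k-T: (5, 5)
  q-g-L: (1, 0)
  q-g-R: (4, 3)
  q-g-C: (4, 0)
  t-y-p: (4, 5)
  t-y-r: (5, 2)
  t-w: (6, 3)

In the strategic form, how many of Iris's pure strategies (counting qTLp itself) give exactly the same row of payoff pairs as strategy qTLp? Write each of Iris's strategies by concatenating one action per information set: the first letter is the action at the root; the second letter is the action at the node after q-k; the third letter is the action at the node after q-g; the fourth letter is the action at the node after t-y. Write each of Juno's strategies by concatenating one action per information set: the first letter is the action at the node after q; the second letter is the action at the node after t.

2

Row for qTLp (columns ky, kw, gy, gw): (5,5) (5,5) (1,0) (1,0).
Under qTLp, Iris's choice at the node after t-y can never be reached regardless of what Juno does, so varying those choices leaves every outcome unchanged.
Holding the reachable choices fixed and varying the unreachable one freely already gives 2 equivalent strategies.
No other strategy reproduces this row, so those 2 are the full class: qTLp, qTLr.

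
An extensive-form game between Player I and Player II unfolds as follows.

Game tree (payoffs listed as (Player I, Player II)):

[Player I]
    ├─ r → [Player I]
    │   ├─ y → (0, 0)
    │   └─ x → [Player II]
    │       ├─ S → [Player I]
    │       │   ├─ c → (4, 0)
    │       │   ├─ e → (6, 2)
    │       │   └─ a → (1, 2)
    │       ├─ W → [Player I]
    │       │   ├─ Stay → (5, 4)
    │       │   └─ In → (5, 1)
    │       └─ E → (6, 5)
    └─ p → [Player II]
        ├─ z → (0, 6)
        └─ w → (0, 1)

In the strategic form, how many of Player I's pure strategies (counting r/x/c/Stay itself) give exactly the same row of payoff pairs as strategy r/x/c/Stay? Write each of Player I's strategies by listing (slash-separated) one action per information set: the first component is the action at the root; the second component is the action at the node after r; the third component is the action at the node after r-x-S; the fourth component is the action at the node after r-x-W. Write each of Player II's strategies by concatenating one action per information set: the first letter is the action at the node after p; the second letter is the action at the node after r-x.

1

Row for r/x/c/Stay (columns zS, zW, zE, wS, wW, wE): (4,0) (5,4) (6,5) (4,0) (5,4) (6,5).
Every one of Player I's information sets is on the play path for some reply by Player II when Player I follows r/x/c/Stay.
Changing the action at any of them therefore changes at least one column, so only r/x/c/Stay itself gives this row.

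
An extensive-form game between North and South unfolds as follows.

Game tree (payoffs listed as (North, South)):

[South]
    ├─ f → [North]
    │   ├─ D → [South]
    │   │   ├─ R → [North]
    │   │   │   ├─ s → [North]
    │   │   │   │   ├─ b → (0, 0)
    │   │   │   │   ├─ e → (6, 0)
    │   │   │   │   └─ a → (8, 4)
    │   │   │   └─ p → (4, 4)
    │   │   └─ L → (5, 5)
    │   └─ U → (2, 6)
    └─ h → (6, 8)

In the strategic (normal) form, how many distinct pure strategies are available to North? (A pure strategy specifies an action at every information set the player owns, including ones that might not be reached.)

12

North owns the node after f with actions {D, U} — two choices.
North owns the node after f-D-R with actions {s, p} — two choices.
North owns the node after f-D-R-s with actions {b, e, a} — three choices.
A pure strategy fixes one action at each information set independently, so the count is the product 2 × 2 × 3 = 12.
(For reference, South has 4 pure strategies, giving a 12×4 normal-form matrix.)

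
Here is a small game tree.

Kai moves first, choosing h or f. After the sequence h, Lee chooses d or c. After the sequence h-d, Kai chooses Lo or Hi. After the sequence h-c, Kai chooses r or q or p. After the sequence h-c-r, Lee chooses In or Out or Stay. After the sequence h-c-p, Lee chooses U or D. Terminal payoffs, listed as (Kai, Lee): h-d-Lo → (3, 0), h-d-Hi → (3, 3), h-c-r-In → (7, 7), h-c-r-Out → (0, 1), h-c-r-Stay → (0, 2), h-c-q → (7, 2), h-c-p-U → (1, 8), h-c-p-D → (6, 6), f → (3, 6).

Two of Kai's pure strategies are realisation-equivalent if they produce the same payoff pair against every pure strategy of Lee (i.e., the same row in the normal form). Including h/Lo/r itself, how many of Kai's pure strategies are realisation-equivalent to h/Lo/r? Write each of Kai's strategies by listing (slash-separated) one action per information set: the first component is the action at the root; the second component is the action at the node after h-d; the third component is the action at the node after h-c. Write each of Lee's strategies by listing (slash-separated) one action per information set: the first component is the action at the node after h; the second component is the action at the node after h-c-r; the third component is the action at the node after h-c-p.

Row for h/Lo/r (columns d/In/U, d/In/D, d/Out/U, d/Out/D, d/Stay/U, d/Stay/D, c/In/U, c/In/D, c/Out/U, c/Out/D, c/Stay/U, c/Stay/D): (3,0) (3,0) (3,0) (3,0) (3,0) (3,0) (7,7) (7,7) (0,1) (0,1) (0,2) (0,2).
Every one of Kai's information sets is on the play path for some reply by Lee when Kai follows h/Lo/r.
Changing the action at any of them therefore changes at least one column, so only h/Lo/r itself gives this row.

1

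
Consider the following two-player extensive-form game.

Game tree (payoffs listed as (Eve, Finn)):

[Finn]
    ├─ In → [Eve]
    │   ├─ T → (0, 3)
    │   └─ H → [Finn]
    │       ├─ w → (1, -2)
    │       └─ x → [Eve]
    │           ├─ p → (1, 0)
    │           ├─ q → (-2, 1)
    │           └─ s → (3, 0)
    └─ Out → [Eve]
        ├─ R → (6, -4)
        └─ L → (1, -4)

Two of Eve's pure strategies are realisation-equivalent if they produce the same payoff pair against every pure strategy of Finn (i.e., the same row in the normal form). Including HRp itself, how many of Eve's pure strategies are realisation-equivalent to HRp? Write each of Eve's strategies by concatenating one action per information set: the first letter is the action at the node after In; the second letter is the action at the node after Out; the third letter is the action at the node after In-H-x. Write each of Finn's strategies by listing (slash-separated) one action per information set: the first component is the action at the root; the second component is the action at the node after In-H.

1

Row for HRp (columns In/w, In/x, Out/w, Out/x): (1,-2) (1,0) (6,-4) (6,-4).
Every one of Eve's information sets is on the play path for some reply by Finn when Eve follows HRp.
Changing the action at any of them therefore changes at least one column, so only HRp itself gives this row.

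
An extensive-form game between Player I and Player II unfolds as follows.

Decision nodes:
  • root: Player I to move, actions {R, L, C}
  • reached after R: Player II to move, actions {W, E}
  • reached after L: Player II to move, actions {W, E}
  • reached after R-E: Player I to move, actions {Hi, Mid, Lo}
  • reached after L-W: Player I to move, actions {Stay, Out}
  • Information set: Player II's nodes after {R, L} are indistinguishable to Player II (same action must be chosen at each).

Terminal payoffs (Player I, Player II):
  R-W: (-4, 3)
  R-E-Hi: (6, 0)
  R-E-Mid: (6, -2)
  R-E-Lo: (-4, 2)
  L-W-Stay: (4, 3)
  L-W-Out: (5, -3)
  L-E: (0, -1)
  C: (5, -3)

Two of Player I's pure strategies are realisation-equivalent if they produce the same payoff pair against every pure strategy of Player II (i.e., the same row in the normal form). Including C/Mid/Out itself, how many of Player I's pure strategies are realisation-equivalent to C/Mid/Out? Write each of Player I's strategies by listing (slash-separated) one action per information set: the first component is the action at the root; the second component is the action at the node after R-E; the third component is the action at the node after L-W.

Row for C/Mid/Out (columns W, E): (5,-3) (5,-3).
Under C/Mid/Out, Player I's choice at the node after R-E and at the node after L-W can never be reached regardless of what Player II does, so varying those choices leaves every outcome unchanged.
Holding the reachable choices fixed and varying the unreachable ones freely already gives 3 × 2 = 6 equivalent strategies.
No other strategy reproduces this row, so those 6 are the full class: C/Hi/Stay, C/Hi/Out, C/Mid/Stay, C/Mid/Out, C/Lo/Stay, C/Lo/Out.

6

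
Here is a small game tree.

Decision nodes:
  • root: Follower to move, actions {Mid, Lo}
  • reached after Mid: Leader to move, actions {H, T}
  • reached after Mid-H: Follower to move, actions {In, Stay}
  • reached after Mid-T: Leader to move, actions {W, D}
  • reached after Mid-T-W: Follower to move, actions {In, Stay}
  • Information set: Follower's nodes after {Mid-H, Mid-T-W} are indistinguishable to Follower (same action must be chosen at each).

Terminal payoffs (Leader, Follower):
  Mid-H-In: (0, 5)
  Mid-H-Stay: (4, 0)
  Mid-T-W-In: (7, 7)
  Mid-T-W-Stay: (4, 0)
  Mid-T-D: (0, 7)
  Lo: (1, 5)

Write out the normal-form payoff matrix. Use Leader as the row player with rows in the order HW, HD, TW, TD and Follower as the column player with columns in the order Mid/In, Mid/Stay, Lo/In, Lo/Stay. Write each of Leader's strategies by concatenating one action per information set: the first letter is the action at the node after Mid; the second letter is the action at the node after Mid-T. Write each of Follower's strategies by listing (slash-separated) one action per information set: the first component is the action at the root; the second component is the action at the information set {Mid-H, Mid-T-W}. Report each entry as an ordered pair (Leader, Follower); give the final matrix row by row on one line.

       Mid/In  Mid/Stay    Lo/In  Lo/Stay
  HW    (0,5)    (4,0)    (1,5)    (1,5)
  HD    (0,5)    (4,0)    (1,5)    (1,5)
  TW    (7,7)    (4,0)    (1,5)    (1,5)
  TD    (0,7)    (0,7)    (1,5)    (1,5)

HW: (0,5) (4,0) (1,5) (1,5) | HD: (0,5) (4,0) (1,5) (1,5) | TW: (7,7) (4,0) (1,5) (1,5) | TD: (0,7) (0,7) (1,5) (1,5)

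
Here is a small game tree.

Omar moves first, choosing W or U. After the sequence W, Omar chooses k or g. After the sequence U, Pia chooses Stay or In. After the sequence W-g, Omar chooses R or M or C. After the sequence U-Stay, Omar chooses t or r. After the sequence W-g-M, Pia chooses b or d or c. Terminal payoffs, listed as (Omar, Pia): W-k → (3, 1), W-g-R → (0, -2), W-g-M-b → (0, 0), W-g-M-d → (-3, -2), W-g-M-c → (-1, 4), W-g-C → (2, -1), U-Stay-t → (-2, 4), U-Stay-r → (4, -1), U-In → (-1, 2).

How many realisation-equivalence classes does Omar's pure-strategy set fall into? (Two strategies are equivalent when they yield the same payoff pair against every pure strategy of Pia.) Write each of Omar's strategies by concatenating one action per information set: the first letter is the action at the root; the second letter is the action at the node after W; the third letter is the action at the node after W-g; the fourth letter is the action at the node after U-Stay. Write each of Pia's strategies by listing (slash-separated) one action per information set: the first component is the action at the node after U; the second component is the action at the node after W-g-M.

Omar has 24 pure strategies: WkRt, WkRr, WkMt, WkMr, WkCt, WkCr, WgRt, WgRr, WgMt, WgMr, WgCt, WgCr, UkRt, UkRr, UkMt, UkMr, UkCt, UkCr, UgRt, UgRr, UgMt, UgMr, UgCt, UgCr. Columns: Stay/b, Stay/d, Stay/c, In/b, In/d, In/c.
{WkRt, WkRr, WkMt, WkMr, WkCt, WkCr} → row (3,1) (3,1) (3,1) (3,1) (3,1) (3,1)
{WgRt, WgRr} → row (0,-2) (0,-2) (0,-2) (0,-2) (0,-2) (0,-2)
{WgMt, WgMr} → row (0,0) (-3,-2) (-1,4) (0,0) (-3,-2) (-1,4)
{WgCt, WgCr} → row (2,-1) (2,-1) (2,-1) (2,-1) (2,-1) (2,-1)
{UkRt, UkMt, UkCt, UgRt, UgMt, UgCt} → row (-2,4) (-2,4) (-2,4) (-1,2) (-1,2) (-1,2)
{UkRr, UkMr, UkCr, UgRr, UgMr, UgCr} → row (4,-1) (4,-1) (4,-1) (-1,2) (-1,2) (-1,2)
That's 6 distinct rows out of 24 strategies.

6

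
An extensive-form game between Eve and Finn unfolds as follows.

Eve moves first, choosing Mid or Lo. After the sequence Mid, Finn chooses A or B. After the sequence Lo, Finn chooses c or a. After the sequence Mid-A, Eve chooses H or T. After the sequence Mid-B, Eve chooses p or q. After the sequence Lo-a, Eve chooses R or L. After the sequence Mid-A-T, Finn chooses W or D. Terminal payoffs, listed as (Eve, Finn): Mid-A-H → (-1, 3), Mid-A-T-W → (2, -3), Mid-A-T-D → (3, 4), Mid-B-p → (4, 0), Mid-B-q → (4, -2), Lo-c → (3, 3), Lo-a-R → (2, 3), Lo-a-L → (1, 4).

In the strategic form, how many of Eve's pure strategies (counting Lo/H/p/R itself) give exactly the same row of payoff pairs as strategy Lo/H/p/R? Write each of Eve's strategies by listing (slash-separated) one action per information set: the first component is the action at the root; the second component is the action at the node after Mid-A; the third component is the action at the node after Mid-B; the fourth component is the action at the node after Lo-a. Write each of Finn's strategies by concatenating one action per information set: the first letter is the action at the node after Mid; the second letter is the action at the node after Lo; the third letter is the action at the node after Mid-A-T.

4

Row for Lo/H/p/R (columns AcW, AcD, AaW, AaD, BcW, BcD, BaW, BaD): (3,3) (3,3) (2,3) (2,3) (3,3) (3,3) (2,3) (2,3).
Under Lo/H/p/R, Eve's choice at the node after Mid-A and at the node after Mid-B can never be reached regardless of what Finn does, so varying those choices leaves every outcome unchanged.
Holding the reachable choices fixed and varying the unreachable ones freely already gives 2 × 2 = 4 equivalent strategies.
No other strategy reproduces this row, so those 4 are the full class: Lo/H/p/R, Lo/H/q/R, Lo/T/p/R, Lo/T/q/R.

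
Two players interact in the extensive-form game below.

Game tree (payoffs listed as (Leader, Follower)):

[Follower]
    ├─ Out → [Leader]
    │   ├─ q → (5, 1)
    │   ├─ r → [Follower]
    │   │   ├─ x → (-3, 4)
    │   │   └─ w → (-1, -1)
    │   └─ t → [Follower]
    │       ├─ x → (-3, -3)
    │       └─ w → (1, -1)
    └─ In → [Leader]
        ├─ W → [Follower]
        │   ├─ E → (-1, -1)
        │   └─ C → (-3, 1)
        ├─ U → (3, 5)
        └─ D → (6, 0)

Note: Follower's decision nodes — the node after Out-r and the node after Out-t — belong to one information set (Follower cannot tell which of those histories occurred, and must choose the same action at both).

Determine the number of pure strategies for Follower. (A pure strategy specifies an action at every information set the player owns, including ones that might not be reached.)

8

Follower owns the root with actions {Out, In} — two choices.
Follower owns the information set {Out-r, Out-t} with actions {x, w} — two choices.
Follower owns the node after In-W with actions {E, C} — two choices.
A pure strategy fixes one action at each information set independently, so the count is the product 2 × 2 × 2 = 8.
(For reference, Leader has 9 pure strategies, giving a 8×9 normal-form matrix.)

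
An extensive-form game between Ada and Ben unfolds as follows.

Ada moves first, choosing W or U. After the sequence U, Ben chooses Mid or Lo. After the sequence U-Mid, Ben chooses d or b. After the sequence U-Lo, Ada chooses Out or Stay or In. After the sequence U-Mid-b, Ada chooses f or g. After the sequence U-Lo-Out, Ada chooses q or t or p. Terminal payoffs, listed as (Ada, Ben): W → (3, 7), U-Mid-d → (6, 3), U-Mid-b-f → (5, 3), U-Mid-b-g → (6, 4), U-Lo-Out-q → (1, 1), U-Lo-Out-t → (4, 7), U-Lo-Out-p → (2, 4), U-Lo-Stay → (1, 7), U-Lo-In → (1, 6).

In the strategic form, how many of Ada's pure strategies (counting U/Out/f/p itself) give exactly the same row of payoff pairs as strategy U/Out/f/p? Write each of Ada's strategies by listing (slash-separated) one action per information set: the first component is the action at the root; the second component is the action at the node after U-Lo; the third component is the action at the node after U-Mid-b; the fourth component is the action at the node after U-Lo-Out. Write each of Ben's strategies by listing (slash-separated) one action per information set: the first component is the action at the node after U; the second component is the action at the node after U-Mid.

1

Row for U/Out/f/p (columns Mid/d, Mid/b, Lo/d, Lo/b): (6,3) (5,3) (2,4) (2,4).
Every one of Ada's information sets is on the play path for some reply by Ben when Ada follows U/Out/f/p.
Changing the action at any of them therefore changes at least one column, so only U/Out/f/p itself gives this row.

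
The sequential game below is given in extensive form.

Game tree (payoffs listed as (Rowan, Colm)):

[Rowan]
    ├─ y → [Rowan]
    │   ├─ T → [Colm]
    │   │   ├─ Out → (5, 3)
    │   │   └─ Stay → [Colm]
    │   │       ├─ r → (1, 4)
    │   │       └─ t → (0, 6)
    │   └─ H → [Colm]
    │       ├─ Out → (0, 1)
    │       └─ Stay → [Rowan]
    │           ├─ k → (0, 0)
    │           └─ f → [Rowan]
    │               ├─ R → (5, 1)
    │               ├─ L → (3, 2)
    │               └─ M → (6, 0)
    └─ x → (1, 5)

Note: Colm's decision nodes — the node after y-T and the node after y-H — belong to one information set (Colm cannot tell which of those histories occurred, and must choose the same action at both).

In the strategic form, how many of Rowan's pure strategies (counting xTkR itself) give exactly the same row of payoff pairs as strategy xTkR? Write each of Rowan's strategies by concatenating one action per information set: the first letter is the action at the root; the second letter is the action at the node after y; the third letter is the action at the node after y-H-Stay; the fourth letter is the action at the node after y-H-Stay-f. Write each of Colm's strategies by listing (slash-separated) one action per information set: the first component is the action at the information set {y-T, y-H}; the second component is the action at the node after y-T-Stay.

Row for xTkR (columns Out/r, Out/t, Stay/r, Stay/t): (1,5) (1,5) (1,5) (1,5).
Under xTkR, Rowan's choice at the node after y and at the node after y-H-Stay and at the node after y-H-Stay-f can never be reached regardless of what Colm does, so varying those choices leaves every outcome unchanged.
Holding the reachable choices fixed and varying the unreachable ones freely already gives 2 × 2 × 3 = 12 equivalent strategies.
No other strategy reproduces this row, so those 12 are the full class: xTkR, xTkL, xTkM, xTfR, xTfL, xTfM, xHkR, xHkL, xHkM, xHfR, xHfL, xHfM.

12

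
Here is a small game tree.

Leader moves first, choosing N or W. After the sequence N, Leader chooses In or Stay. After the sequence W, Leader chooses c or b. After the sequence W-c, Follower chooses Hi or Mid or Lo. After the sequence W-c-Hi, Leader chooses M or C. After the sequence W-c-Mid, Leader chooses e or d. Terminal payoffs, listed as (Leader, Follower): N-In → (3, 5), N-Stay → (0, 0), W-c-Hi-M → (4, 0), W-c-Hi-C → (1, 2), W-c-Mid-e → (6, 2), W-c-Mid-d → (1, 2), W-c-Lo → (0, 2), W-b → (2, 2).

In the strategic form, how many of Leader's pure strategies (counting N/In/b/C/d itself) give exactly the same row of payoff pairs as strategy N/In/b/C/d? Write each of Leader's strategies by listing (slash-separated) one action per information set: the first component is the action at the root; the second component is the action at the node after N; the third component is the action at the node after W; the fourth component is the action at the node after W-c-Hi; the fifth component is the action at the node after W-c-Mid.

8

Row for N/In/b/C/d (columns Hi, Mid, Lo): (3,5) (3,5) (3,5).
Under N/In/b/C/d, Leader's choice at the node after W and at the node after W-c-Hi and at the node after W-c-Mid can never be reached regardless of what Follower does, so varying those choices leaves every outcome unchanged.
Holding the reachable choices fixed and varying the unreachable ones freely already gives 2 × 2 × 2 = 8 equivalent strategies.
No other strategy reproduces this row, so those 8 are the full class: N/In/c/M/e, N/In/c/M/d, N/In/c/C/e, N/In/c/C/d, N/In/b/M/e, N/In/b/M/d, N/In/b/C/e, N/In/b/C/d.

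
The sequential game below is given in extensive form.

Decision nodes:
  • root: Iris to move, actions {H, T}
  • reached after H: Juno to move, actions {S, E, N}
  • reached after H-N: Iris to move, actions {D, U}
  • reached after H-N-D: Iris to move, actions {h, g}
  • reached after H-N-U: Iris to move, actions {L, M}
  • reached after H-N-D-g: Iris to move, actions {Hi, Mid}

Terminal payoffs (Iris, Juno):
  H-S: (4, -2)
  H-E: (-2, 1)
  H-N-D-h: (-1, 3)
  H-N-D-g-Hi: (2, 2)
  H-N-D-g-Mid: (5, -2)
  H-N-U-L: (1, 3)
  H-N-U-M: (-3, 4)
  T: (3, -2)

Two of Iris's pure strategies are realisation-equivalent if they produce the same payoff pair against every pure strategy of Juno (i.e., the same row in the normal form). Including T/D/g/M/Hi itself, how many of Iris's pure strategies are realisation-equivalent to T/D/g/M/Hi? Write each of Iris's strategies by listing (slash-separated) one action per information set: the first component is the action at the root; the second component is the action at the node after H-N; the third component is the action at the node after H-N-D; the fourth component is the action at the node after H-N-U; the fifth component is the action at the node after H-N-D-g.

Row for T/D/g/M/Hi (columns S, E, N): (3,-2) (3,-2) (3,-2).
Under T/D/g/M/Hi, Iris's choice at the node after H-N and at the node after H-N-D and at the node after H-N-U and at the node after H-N-D-g can never be reached regardless of what Juno does, so varying those choices leaves every outcome unchanged.
Holding the reachable choices fixed and varying the unreachable ones freely already gives 2 × 2 × 2 × 2 = 16 equivalent strategies.
No other strategy reproduces this row, so those 16 are the full class: T/D/h/L/Hi, T/D/h/L/Mid, T/D/h/M/Hi, T/D/h/M/Mid, T/D/g/L/Hi, T/D/g/L/Mid, T/D/g/M/Hi, T/D/g/M/Mid, T/U/h/L/Hi, T/U/h/L/Mid, T/U/h/M/Hi, T/U/h/M/Mid, T/U/g/L/Hi, T/U/g/L/Mid, T/U/g/M/Hi, T/U/g/M/Mid.

16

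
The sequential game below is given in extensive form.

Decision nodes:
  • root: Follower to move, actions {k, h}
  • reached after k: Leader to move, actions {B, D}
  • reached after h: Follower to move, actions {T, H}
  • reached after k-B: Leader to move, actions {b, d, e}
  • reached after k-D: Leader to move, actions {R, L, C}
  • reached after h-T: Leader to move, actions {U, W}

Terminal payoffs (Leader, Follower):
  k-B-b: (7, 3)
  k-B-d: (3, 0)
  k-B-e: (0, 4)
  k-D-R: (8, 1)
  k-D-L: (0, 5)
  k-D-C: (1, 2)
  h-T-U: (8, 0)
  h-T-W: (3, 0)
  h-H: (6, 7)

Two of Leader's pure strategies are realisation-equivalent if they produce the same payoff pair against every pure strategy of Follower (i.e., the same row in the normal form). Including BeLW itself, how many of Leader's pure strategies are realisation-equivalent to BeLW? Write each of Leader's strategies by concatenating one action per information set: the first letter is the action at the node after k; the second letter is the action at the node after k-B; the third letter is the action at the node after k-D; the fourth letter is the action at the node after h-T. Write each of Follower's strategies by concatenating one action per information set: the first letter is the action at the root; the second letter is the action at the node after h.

Row for BeLW (columns kT, kH, hT, hH): (0,4) (0,4) (3,0) (6,7).
Under BeLW, Leader's choice at the node after k-D can never be reached regardless of what Follower does, so varying those choices leaves every outcome unchanged.
Holding the reachable choices fixed and varying the unreachable one freely already gives 3 equivalent strategies.
No other strategy reproduces this row, so those 3 are the full class: BeRW, BeLW, BeCW.

3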